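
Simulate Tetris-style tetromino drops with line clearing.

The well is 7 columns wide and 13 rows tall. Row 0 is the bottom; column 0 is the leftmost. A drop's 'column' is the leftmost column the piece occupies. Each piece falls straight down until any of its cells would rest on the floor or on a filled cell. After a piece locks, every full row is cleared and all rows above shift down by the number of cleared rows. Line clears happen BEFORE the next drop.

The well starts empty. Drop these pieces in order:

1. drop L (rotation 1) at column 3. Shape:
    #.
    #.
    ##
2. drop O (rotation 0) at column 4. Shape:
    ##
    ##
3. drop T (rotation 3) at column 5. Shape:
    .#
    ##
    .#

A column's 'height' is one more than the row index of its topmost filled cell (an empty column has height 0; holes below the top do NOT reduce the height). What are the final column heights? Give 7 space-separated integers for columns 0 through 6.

Answer: 0 0 0 3 3 4 5

Derivation:
Drop 1: L rot1 at col 3 lands with bottom-row=0; cleared 0 line(s) (total 0); column heights now [0 0 0 3 1 0 0], max=3
Drop 2: O rot0 at col 4 lands with bottom-row=1; cleared 0 line(s) (total 0); column heights now [0 0 0 3 3 3 0], max=3
Drop 3: T rot3 at col 5 lands with bottom-row=2; cleared 0 line(s) (total 0); column heights now [0 0 0 3 3 4 5], max=5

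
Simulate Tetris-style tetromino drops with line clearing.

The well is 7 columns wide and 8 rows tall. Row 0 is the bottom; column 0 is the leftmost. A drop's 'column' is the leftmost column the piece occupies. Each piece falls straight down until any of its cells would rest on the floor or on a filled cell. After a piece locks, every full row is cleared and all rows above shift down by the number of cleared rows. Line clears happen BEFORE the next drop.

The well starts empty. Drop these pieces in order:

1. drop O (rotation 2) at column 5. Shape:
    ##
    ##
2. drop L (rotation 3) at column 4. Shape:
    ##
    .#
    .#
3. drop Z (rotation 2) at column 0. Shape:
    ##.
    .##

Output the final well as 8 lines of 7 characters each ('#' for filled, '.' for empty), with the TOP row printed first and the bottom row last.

Drop 1: O rot2 at col 5 lands with bottom-row=0; cleared 0 line(s) (total 0); column heights now [0 0 0 0 0 2 2], max=2
Drop 2: L rot3 at col 4 lands with bottom-row=2; cleared 0 line(s) (total 0); column heights now [0 0 0 0 5 5 2], max=5
Drop 3: Z rot2 at col 0 lands with bottom-row=0; cleared 0 line(s) (total 0); column heights now [2 2 1 0 5 5 2], max=5

Answer: .......
.......
.......
....##.
.....#.
.....#.
##...##
.##..##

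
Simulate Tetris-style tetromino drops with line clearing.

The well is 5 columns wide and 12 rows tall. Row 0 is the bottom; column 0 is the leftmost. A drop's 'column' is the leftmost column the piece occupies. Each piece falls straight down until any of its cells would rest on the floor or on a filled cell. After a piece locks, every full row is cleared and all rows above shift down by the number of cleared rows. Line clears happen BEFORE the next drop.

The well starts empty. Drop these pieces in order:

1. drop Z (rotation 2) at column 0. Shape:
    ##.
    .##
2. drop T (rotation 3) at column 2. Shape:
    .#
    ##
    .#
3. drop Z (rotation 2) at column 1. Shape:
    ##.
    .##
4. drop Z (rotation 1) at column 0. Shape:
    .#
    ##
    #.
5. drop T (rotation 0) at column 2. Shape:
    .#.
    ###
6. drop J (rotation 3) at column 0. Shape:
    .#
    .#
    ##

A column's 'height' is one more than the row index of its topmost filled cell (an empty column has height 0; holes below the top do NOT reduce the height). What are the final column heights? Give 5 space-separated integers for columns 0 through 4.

Drop 1: Z rot2 at col 0 lands with bottom-row=0; cleared 0 line(s) (total 0); column heights now [2 2 1 0 0], max=2
Drop 2: T rot3 at col 2 lands with bottom-row=0; cleared 0 line(s) (total 0); column heights now [2 2 2 3 0], max=3
Drop 3: Z rot2 at col 1 lands with bottom-row=3; cleared 0 line(s) (total 0); column heights now [2 5 5 4 0], max=5
Drop 4: Z rot1 at col 0 lands with bottom-row=4; cleared 0 line(s) (total 0); column heights now [6 7 5 4 0], max=7
Drop 5: T rot0 at col 2 lands with bottom-row=5; cleared 1 line(s) (total 1); column heights now [5 6 5 6 0], max=6
Drop 6: J rot3 at col 0 lands with bottom-row=6; cleared 0 line(s) (total 1); column heights now [7 9 5 6 0], max=9

Answer: 7 9 5 6 0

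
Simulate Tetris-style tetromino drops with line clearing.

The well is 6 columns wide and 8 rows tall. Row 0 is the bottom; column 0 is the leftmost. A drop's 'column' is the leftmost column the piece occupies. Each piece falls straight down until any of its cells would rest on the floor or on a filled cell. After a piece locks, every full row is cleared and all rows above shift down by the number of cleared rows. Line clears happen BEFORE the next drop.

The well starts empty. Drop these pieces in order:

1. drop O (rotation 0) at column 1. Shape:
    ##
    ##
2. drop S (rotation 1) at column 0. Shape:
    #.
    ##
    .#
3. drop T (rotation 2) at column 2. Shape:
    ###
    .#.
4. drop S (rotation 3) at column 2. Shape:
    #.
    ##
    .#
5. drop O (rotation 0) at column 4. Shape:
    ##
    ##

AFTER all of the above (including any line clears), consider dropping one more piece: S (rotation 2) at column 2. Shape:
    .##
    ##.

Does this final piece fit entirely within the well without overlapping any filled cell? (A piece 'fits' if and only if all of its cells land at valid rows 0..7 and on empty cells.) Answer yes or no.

Answer: yes

Derivation:
Drop 1: O rot0 at col 1 lands with bottom-row=0; cleared 0 line(s) (total 0); column heights now [0 2 2 0 0 0], max=2
Drop 2: S rot1 at col 0 lands with bottom-row=2; cleared 0 line(s) (total 0); column heights now [5 4 2 0 0 0], max=5
Drop 3: T rot2 at col 2 lands with bottom-row=1; cleared 0 line(s) (total 0); column heights now [5 4 3 3 3 0], max=5
Drop 4: S rot3 at col 2 lands with bottom-row=3; cleared 0 line(s) (total 0); column heights now [5 4 6 5 3 0], max=6
Drop 5: O rot0 at col 4 lands with bottom-row=3; cleared 0 line(s) (total 0); column heights now [5 4 6 5 5 5], max=6
Test piece S rot2 at col 2 (width 3): heights before test = [5 4 6 5 5 5]; fits = True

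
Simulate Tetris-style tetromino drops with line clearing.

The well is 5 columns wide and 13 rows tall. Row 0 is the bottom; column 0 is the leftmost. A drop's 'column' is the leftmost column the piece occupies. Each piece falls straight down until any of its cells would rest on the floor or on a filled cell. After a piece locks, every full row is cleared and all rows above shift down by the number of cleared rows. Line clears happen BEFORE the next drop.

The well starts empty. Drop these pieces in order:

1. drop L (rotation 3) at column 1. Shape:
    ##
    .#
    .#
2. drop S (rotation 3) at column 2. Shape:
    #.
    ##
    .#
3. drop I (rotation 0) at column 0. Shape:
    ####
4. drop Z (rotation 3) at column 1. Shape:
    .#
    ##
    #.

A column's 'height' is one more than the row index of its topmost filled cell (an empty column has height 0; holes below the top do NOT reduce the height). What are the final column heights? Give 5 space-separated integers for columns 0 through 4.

Answer: 6 8 9 6 0

Derivation:
Drop 1: L rot3 at col 1 lands with bottom-row=0; cleared 0 line(s) (total 0); column heights now [0 3 3 0 0], max=3
Drop 2: S rot3 at col 2 lands with bottom-row=2; cleared 0 line(s) (total 0); column heights now [0 3 5 4 0], max=5
Drop 3: I rot0 at col 0 lands with bottom-row=5; cleared 0 line(s) (total 0); column heights now [6 6 6 6 0], max=6
Drop 4: Z rot3 at col 1 lands with bottom-row=6; cleared 0 line(s) (total 0); column heights now [6 8 9 6 0], max=9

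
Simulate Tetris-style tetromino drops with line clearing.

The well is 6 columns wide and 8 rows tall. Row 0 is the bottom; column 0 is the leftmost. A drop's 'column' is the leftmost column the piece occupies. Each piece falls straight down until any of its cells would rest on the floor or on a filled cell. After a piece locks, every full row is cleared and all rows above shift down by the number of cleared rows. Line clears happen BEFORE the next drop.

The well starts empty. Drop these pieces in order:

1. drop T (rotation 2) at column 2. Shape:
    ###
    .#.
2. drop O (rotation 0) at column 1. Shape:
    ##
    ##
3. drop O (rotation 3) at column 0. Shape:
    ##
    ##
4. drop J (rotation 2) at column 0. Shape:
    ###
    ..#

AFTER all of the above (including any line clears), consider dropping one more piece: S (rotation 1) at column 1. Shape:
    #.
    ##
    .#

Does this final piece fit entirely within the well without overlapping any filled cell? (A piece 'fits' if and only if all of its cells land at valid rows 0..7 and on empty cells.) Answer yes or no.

Drop 1: T rot2 at col 2 lands with bottom-row=0; cleared 0 line(s) (total 0); column heights now [0 0 2 2 2 0], max=2
Drop 2: O rot0 at col 1 lands with bottom-row=2; cleared 0 line(s) (total 0); column heights now [0 4 4 2 2 0], max=4
Drop 3: O rot3 at col 0 lands with bottom-row=4; cleared 0 line(s) (total 0); column heights now [6 6 4 2 2 0], max=6
Drop 4: J rot2 at col 0 lands with bottom-row=5; cleared 0 line(s) (total 0); column heights now [7 7 7 2 2 0], max=7
Test piece S rot1 at col 1 (width 2): heights before test = [7 7 7 2 2 0]; fits = False

Answer: no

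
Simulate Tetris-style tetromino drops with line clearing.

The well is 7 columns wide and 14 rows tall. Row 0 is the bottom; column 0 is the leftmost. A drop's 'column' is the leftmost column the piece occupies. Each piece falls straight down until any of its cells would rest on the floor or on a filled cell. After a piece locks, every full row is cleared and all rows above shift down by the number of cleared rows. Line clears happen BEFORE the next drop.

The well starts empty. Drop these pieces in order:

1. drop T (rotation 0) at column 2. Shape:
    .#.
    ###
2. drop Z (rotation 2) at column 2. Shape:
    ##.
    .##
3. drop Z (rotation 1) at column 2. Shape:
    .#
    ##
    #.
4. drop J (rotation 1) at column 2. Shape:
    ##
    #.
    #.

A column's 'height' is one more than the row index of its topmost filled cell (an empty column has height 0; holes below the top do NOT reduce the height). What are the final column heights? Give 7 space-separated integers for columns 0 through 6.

Drop 1: T rot0 at col 2 lands with bottom-row=0; cleared 0 line(s) (total 0); column heights now [0 0 1 2 1 0 0], max=2
Drop 2: Z rot2 at col 2 lands with bottom-row=2; cleared 0 line(s) (total 0); column heights now [0 0 4 4 3 0 0], max=4
Drop 3: Z rot1 at col 2 lands with bottom-row=4; cleared 0 line(s) (total 0); column heights now [0 0 6 7 3 0 0], max=7
Drop 4: J rot1 at col 2 lands with bottom-row=6; cleared 0 line(s) (total 0); column heights now [0 0 9 9 3 0 0], max=9

Answer: 0 0 9 9 3 0 0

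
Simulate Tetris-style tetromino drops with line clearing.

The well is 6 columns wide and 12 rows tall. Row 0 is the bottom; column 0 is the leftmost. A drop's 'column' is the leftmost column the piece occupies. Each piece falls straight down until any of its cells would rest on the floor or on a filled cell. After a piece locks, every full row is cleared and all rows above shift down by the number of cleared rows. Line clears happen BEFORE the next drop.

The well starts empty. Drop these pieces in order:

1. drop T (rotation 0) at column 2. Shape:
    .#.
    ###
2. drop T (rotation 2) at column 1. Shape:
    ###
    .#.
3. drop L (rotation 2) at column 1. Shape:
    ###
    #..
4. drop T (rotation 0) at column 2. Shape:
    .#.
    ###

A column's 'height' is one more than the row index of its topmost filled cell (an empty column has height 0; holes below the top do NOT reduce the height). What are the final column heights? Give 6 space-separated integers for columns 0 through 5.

Drop 1: T rot0 at col 2 lands with bottom-row=0; cleared 0 line(s) (total 0); column heights now [0 0 1 2 1 0], max=2
Drop 2: T rot2 at col 1 lands with bottom-row=1; cleared 0 line(s) (total 0); column heights now [0 3 3 3 1 0], max=3
Drop 3: L rot2 at col 1 lands with bottom-row=3; cleared 0 line(s) (total 0); column heights now [0 5 5 5 1 0], max=5
Drop 4: T rot0 at col 2 lands with bottom-row=5; cleared 0 line(s) (total 0); column heights now [0 5 6 7 6 0], max=7

Answer: 0 5 6 7 6 0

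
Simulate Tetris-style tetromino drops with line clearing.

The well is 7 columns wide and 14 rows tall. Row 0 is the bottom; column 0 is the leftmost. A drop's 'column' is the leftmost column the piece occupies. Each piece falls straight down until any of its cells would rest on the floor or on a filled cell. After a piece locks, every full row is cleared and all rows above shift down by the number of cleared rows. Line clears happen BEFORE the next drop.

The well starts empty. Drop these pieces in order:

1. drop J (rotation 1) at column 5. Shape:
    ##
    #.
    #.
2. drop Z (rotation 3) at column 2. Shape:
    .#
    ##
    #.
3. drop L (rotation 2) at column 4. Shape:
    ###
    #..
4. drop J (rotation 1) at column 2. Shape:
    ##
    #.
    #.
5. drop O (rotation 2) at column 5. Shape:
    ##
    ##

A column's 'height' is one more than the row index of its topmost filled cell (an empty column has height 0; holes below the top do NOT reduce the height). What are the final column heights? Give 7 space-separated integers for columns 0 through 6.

Drop 1: J rot1 at col 5 lands with bottom-row=0; cleared 0 line(s) (total 0); column heights now [0 0 0 0 0 3 3], max=3
Drop 2: Z rot3 at col 2 lands with bottom-row=0; cleared 0 line(s) (total 0); column heights now [0 0 2 3 0 3 3], max=3
Drop 3: L rot2 at col 4 lands with bottom-row=2; cleared 0 line(s) (total 0); column heights now [0 0 2 3 4 4 4], max=4
Drop 4: J rot1 at col 2 lands with bottom-row=2; cleared 0 line(s) (total 0); column heights now [0 0 5 5 4 4 4], max=5
Drop 5: O rot2 at col 5 lands with bottom-row=4; cleared 0 line(s) (total 0); column heights now [0 0 5 5 4 6 6], max=6

Answer: 0 0 5 5 4 6 6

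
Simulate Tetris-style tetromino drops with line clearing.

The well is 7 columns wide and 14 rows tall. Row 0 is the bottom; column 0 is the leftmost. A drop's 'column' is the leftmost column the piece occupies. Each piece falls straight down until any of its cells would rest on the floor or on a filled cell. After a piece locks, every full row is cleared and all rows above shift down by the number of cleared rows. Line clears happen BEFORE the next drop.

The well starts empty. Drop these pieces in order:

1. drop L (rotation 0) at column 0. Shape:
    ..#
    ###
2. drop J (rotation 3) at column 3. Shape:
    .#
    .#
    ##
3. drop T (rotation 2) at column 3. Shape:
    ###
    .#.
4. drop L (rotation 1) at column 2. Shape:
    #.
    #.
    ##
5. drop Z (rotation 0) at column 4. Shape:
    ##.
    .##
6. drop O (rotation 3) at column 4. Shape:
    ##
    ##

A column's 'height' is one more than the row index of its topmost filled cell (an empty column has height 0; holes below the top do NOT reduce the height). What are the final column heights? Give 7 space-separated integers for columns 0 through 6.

Answer: 1 1 8 6 9 9 6

Derivation:
Drop 1: L rot0 at col 0 lands with bottom-row=0; cleared 0 line(s) (total 0); column heights now [1 1 2 0 0 0 0], max=2
Drop 2: J rot3 at col 3 lands with bottom-row=0; cleared 0 line(s) (total 0); column heights now [1 1 2 1 3 0 0], max=3
Drop 3: T rot2 at col 3 lands with bottom-row=3; cleared 0 line(s) (total 0); column heights now [1 1 2 5 5 5 0], max=5
Drop 4: L rot1 at col 2 lands with bottom-row=5; cleared 0 line(s) (total 0); column heights now [1 1 8 6 5 5 0], max=8
Drop 5: Z rot0 at col 4 lands with bottom-row=5; cleared 0 line(s) (total 0); column heights now [1 1 8 6 7 7 6], max=8
Drop 6: O rot3 at col 4 lands with bottom-row=7; cleared 0 line(s) (total 0); column heights now [1 1 8 6 9 9 6], max=9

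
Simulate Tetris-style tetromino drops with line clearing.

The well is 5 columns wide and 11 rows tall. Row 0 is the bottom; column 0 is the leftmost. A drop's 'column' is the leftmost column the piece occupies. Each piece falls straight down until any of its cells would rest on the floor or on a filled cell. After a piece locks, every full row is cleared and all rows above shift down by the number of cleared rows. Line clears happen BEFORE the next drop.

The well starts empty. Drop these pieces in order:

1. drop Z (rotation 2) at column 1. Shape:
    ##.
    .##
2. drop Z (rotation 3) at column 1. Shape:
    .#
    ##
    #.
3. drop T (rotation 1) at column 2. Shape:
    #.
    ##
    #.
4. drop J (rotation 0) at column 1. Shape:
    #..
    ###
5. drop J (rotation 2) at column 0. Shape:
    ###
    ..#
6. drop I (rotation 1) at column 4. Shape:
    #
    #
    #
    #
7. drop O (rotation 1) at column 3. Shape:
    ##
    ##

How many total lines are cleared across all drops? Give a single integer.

Answer: 1

Derivation:
Drop 1: Z rot2 at col 1 lands with bottom-row=0; cleared 0 line(s) (total 0); column heights now [0 2 2 1 0], max=2
Drop 2: Z rot3 at col 1 lands with bottom-row=2; cleared 0 line(s) (total 0); column heights now [0 4 5 1 0], max=5
Drop 3: T rot1 at col 2 lands with bottom-row=5; cleared 0 line(s) (total 0); column heights now [0 4 8 7 0], max=8
Drop 4: J rot0 at col 1 lands with bottom-row=8; cleared 0 line(s) (total 0); column heights now [0 10 9 9 0], max=10
Drop 5: J rot2 at col 0 lands with bottom-row=9; cleared 0 line(s) (total 0); column heights now [11 11 11 9 0], max=11
Drop 6: I rot1 at col 4 lands with bottom-row=0; cleared 0 line(s) (total 0); column heights now [11 11 11 9 4], max=11
Drop 7: O rot1 at col 3 lands with bottom-row=9; cleared 1 line(s) (total 1); column heights now [0 10 10 10 10], max=10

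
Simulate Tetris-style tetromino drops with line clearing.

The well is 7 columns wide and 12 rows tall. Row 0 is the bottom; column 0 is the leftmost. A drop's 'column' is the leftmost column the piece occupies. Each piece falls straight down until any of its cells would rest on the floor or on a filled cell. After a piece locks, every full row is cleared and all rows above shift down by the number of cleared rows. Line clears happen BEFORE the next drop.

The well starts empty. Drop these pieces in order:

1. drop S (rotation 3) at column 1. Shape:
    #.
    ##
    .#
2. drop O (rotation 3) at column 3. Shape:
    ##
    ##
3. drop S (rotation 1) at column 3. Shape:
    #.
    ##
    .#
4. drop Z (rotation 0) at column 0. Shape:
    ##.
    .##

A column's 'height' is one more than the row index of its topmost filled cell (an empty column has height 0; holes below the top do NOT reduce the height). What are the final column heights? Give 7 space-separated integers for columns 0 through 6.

Answer: 5 5 4 5 4 0 0

Derivation:
Drop 1: S rot3 at col 1 lands with bottom-row=0; cleared 0 line(s) (total 0); column heights now [0 3 2 0 0 0 0], max=3
Drop 2: O rot3 at col 3 lands with bottom-row=0; cleared 0 line(s) (total 0); column heights now [0 3 2 2 2 0 0], max=3
Drop 3: S rot1 at col 3 lands with bottom-row=2; cleared 0 line(s) (total 0); column heights now [0 3 2 5 4 0 0], max=5
Drop 4: Z rot0 at col 0 lands with bottom-row=3; cleared 0 line(s) (total 0); column heights now [5 5 4 5 4 0 0], max=5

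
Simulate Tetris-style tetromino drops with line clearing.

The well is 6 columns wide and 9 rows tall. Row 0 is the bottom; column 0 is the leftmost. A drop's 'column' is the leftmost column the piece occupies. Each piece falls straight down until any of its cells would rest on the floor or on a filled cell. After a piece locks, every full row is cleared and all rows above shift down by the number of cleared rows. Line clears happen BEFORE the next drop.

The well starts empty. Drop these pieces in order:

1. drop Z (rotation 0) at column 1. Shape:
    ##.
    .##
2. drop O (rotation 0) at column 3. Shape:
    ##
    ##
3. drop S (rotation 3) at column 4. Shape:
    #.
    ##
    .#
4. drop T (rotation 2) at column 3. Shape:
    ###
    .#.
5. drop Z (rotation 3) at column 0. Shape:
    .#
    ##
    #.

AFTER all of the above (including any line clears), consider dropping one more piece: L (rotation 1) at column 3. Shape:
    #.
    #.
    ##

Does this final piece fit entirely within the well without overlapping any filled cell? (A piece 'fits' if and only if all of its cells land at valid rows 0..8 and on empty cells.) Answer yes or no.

Drop 1: Z rot0 at col 1 lands with bottom-row=0; cleared 0 line(s) (total 0); column heights now [0 2 2 1 0 0], max=2
Drop 2: O rot0 at col 3 lands with bottom-row=1; cleared 0 line(s) (total 0); column heights now [0 2 2 3 3 0], max=3
Drop 3: S rot3 at col 4 lands with bottom-row=2; cleared 0 line(s) (total 0); column heights now [0 2 2 3 5 4], max=5
Drop 4: T rot2 at col 3 lands with bottom-row=5; cleared 0 line(s) (total 0); column heights now [0 2 2 7 7 7], max=7
Drop 5: Z rot3 at col 0 lands with bottom-row=1; cleared 0 line(s) (total 0); column heights now [3 4 2 7 7 7], max=7
Test piece L rot1 at col 3 (width 2): heights before test = [3 4 2 7 7 7]; fits = False

Answer: no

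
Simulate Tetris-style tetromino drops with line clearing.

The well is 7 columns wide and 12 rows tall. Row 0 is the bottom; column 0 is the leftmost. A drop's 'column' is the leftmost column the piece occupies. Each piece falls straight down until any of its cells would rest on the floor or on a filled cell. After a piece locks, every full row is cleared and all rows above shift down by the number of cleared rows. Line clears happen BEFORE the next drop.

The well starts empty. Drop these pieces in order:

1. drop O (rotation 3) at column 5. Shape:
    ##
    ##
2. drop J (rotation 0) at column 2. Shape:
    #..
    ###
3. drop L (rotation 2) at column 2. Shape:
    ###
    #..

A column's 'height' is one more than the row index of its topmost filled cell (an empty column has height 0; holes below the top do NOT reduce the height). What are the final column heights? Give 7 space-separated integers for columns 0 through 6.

Drop 1: O rot3 at col 5 lands with bottom-row=0; cleared 0 line(s) (total 0); column heights now [0 0 0 0 0 2 2], max=2
Drop 2: J rot0 at col 2 lands with bottom-row=0; cleared 0 line(s) (total 0); column heights now [0 0 2 1 1 2 2], max=2
Drop 3: L rot2 at col 2 lands with bottom-row=2; cleared 0 line(s) (total 0); column heights now [0 0 4 4 4 2 2], max=4

Answer: 0 0 4 4 4 2 2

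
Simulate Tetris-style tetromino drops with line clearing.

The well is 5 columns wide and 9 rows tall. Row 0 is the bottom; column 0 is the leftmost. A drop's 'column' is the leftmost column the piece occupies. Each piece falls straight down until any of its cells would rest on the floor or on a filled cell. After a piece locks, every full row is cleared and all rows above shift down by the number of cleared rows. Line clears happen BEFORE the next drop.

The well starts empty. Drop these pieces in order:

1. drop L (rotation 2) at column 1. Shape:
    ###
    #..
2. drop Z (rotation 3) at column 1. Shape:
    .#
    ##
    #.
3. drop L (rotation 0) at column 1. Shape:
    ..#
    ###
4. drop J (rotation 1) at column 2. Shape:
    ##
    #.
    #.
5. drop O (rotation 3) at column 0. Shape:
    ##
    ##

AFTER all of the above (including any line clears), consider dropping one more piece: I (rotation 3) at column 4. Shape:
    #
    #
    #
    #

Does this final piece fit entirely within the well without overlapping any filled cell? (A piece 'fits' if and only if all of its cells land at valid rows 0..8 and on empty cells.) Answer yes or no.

Answer: yes

Derivation:
Drop 1: L rot2 at col 1 lands with bottom-row=0; cleared 0 line(s) (total 0); column heights now [0 2 2 2 0], max=2
Drop 2: Z rot3 at col 1 lands with bottom-row=2; cleared 0 line(s) (total 0); column heights now [0 4 5 2 0], max=5
Drop 3: L rot0 at col 1 lands with bottom-row=5; cleared 0 line(s) (total 0); column heights now [0 6 6 7 0], max=7
Drop 4: J rot1 at col 2 lands with bottom-row=6; cleared 0 line(s) (total 0); column heights now [0 6 9 9 0], max=9
Drop 5: O rot3 at col 0 lands with bottom-row=6; cleared 0 line(s) (total 0); column heights now [8 8 9 9 0], max=9
Test piece I rot3 at col 4 (width 1): heights before test = [8 8 9 9 0]; fits = True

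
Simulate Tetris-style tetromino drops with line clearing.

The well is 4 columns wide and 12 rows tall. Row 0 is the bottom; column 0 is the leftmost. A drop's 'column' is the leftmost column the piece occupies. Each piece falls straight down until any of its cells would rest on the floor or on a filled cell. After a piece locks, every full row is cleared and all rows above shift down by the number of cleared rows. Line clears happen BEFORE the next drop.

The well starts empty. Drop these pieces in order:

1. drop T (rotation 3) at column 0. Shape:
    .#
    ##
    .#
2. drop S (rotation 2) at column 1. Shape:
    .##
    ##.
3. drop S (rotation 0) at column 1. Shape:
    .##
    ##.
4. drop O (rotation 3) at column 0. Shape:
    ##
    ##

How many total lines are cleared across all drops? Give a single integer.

Drop 1: T rot3 at col 0 lands with bottom-row=0; cleared 0 line(s) (total 0); column heights now [2 3 0 0], max=3
Drop 2: S rot2 at col 1 lands with bottom-row=3; cleared 0 line(s) (total 0); column heights now [2 4 5 5], max=5
Drop 3: S rot0 at col 1 lands with bottom-row=5; cleared 0 line(s) (total 0); column heights now [2 6 7 7], max=7
Drop 4: O rot3 at col 0 lands with bottom-row=6; cleared 1 line(s) (total 1); column heights now [7 7 6 5], max=7

Answer: 1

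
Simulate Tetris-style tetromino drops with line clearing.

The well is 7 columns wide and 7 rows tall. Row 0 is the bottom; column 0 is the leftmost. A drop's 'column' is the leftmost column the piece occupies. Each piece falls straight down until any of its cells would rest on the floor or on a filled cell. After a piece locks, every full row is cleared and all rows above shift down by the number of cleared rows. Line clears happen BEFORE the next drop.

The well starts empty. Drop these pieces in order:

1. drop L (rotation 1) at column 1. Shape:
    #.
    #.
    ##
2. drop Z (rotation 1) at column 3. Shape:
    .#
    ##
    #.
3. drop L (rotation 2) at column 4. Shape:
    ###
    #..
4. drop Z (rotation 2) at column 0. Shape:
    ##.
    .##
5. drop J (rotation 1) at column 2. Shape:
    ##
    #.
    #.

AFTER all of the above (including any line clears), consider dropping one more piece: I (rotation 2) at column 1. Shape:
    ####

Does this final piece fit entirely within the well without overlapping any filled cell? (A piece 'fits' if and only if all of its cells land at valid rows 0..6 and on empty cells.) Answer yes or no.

Answer: no

Derivation:
Drop 1: L rot1 at col 1 lands with bottom-row=0; cleared 0 line(s) (total 0); column heights now [0 3 1 0 0 0 0], max=3
Drop 2: Z rot1 at col 3 lands with bottom-row=0; cleared 0 line(s) (total 0); column heights now [0 3 1 2 3 0 0], max=3
Drop 3: L rot2 at col 4 lands with bottom-row=3; cleared 0 line(s) (total 0); column heights now [0 3 1 2 5 5 5], max=5
Drop 4: Z rot2 at col 0 lands with bottom-row=3; cleared 0 line(s) (total 0); column heights now [5 5 4 2 5 5 5], max=5
Drop 5: J rot1 at col 2 lands with bottom-row=4; cleared 0 line(s) (total 0); column heights now [5 5 7 7 5 5 5], max=7
Test piece I rot2 at col 1 (width 4): heights before test = [5 5 7 7 5 5 5]; fits = False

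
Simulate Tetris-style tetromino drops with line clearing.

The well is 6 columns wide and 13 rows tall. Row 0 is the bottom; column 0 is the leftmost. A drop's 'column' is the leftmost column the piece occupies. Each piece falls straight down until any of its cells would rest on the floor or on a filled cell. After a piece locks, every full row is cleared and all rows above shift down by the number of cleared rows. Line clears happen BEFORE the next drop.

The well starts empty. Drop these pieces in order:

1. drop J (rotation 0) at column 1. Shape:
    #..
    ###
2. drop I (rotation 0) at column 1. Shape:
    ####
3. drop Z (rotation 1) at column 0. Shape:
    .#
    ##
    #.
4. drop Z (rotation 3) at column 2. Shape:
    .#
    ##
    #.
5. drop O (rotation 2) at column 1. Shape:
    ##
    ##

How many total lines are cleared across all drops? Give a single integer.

Answer: 0

Derivation:
Drop 1: J rot0 at col 1 lands with bottom-row=0; cleared 0 line(s) (total 0); column heights now [0 2 1 1 0 0], max=2
Drop 2: I rot0 at col 1 lands with bottom-row=2; cleared 0 line(s) (total 0); column heights now [0 3 3 3 3 0], max=3
Drop 3: Z rot1 at col 0 lands with bottom-row=2; cleared 0 line(s) (total 0); column heights now [4 5 3 3 3 0], max=5
Drop 4: Z rot3 at col 2 lands with bottom-row=3; cleared 0 line(s) (total 0); column heights now [4 5 5 6 3 0], max=6
Drop 5: O rot2 at col 1 lands with bottom-row=5; cleared 0 line(s) (total 0); column heights now [4 7 7 6 3 0], max=7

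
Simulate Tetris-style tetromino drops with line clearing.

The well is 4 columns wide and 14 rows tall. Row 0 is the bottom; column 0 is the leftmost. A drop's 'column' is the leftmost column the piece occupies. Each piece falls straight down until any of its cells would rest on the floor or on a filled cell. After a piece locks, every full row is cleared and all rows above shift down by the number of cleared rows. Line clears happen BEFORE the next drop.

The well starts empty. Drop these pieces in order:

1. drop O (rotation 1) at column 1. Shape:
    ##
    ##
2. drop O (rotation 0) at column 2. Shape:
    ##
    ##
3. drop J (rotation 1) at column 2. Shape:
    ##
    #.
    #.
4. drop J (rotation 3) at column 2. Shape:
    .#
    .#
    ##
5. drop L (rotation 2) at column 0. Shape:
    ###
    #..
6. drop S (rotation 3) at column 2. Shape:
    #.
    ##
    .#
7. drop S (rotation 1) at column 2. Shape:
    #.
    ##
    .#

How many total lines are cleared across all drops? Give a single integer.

Answer: 1

Derivation:
Drop 1: O rot1 at col 1 lands with bottom-row=0; cleared 0 line(s) (total 0); column heights now [0 2 2 0], max=2
Drop 2: O rot0 at col 2 lands with bottom-row=2; cleared 0 line(s) (total 0); column heights now [0 2 4 4], max=4
Drop 3: J rot1 at col 2 lands with bottom-row=4; cleared 0 line(s) (total 0); column heights now [0 2 7 7], max=7
Drop 4: J rot3 at col 2 lands with bottom-row=7; cleared 0 line(s) (total 0); column heights now [0 2 8 10], max=10
Drop 5: L rot2 at col 0 lands with bottom-row=7; cleared 1 line(s) (total 1); column heights now [8 2 8 9], max=9
Drop 6: S rot3 at col 2 lands with bottom-row=9; cleared 0 line(s) (total 1); column heights now [8 2 12 11], max=12
Drop 7: S rot1 at col 2 lands with bottom-row=11; cleared 0 line(s) (total 1); column heights now [8 2 14 13], max=14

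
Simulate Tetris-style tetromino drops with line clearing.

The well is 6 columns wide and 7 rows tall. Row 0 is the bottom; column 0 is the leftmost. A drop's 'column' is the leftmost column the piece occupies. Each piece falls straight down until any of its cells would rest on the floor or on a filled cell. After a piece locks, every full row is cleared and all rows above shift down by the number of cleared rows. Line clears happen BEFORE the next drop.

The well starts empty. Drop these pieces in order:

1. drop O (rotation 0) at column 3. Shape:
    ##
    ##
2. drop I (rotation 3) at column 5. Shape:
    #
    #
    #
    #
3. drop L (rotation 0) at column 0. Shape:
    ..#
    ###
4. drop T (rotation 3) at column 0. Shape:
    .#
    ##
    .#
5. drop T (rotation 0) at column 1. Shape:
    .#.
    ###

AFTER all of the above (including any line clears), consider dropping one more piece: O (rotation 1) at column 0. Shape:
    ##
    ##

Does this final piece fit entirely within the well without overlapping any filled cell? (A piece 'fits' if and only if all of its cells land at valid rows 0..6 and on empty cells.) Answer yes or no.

Drop 1: O rot0 at col 3 lands with bottom-row=0; cleared 0 line(s) (total 0); column heights now [0 0 0 2 2 0], max=2
Drop 2: I rot3 at col 5 lands with bottom-row=0; cleared 0 line(s) (total 0); column heights now [0 0 0 2 2 4], max=4
Drop 3: L rot0 at col 0 lands with bottom-row=0; cleared 1 line(s) (total 1); column heights now [0 0 1 1 1 3], max=3
Drop 4: T rot3 at col 0 lands with bottom-row=0; cleared 0 line(s) (total 1); column heights now [2 3 1 1 1 3], max=3
Drop 5: T rot0 at col 1 lands with bottom-row=3; cleared 0 line(s) (total 1); column heights now [2 4 5 4 1 3], max=5
Test piece O rot1 at col 0 (width 2): heights before test = [2 4 5 4 1 3]; fits = True

Answer: yes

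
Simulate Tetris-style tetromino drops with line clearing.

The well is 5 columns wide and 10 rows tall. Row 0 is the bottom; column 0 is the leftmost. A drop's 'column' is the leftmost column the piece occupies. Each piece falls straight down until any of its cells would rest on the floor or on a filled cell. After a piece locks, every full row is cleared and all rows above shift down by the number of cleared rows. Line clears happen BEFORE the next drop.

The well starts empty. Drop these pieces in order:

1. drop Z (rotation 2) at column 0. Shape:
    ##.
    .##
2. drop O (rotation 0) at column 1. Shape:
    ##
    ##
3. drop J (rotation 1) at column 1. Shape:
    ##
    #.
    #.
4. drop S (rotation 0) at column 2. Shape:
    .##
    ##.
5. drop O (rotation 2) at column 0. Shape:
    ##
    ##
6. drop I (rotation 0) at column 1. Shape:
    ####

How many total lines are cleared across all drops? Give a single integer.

Answer: 0

Derivation:
Drop 1: Z rot2 at col 0 lands with bottom-row=0; cleared 0 line(s) (total 0); column heights now [2 2 1 0 0], max=2
Drop 2: O rot0 at col 1 lands with bottom-row=2; cleared 0 line(s) (total 0); column heights now [2 4 4 0 0], max=4
Drop 3: J rot1 at col 1 lands with bottom-row=4; cleared 0 line(s) (total 0); column heights now [2 7 7 0 0], max=7
Drop 4: S rot0 at col 2 lands with bottom-row=7; cleared 0 line(s) (total 0); column heights now [2 7 8 9 9], max=9
Drop 5: O rot2 at col 0 lands with bottom-row=7; cleared 0 line(s) (total 0); column heights now [9 9 8 9 9], max=9
Drop 6: I rot0 at col 1 lands with bottom-row=9; cleared 0 line(s) (total 0); column heights now [9 10 10 10 10], max=10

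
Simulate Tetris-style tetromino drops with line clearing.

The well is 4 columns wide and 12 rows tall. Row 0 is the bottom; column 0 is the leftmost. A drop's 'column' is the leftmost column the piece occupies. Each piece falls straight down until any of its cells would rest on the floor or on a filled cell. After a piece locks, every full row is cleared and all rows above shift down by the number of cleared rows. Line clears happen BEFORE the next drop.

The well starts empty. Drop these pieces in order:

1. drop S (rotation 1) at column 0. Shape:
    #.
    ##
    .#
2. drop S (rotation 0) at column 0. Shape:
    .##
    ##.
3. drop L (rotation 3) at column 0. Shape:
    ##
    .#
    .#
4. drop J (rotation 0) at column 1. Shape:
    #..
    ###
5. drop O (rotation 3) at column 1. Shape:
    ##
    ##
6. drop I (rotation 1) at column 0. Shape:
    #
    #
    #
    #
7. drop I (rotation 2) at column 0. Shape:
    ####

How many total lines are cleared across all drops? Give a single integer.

Answer: 2

Derivation:
Drop 1: S rot1 at col 0 lands with bottom-row=0; cleared 0 line(s) (total 0); column heights now [3 2 0 0], max=3
Drop 2: S rot0 at col 0 lands with bottom-row=3; cleared 0 line(s) (total 0); column heights now [4 5 5 0], max=5
Drop 3: L rot3 at col 0 lands with bottom-row=5; cleared 0 line(s) (total 0); column heights now [8 8 5 0], max=8
Drop 4: J rot0 at col 1 lands with bottom-row=8; cleared 0 line(s) (total 0); column heights now [8 10 9 9], max=10
Drop 5: O rot3 at col 1 lands with bottom-row=10; cleared 0 line(s) (total 0); column heights now [8 12 12 9], max=12
Drop 6: I rot1 at col 0 lands with bottom-row=8; cleared 1 line(s) (total 1); column heights now [11 11 11 0], max=11
Drop 7: I rot2 at col 0 lands with bottom-row=11; cleared 1 line(s) (total 2); column heights now [11 11 11 0], max=11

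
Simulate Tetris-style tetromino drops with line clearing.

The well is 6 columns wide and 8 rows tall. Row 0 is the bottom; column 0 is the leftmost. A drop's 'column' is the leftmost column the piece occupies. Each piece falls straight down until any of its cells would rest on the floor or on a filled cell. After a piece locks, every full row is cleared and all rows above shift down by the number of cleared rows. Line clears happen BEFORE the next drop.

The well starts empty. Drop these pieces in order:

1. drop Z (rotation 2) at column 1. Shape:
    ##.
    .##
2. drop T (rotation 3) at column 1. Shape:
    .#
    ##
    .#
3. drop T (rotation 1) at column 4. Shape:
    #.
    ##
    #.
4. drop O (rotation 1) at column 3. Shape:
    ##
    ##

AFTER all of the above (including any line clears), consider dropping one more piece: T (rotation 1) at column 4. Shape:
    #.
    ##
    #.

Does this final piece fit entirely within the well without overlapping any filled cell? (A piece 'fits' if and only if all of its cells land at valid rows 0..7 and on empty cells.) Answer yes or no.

Answer: yes

Derivation:
Drop 1: Z rot2 at col 1 lands with bottom-row=0; cleared 0 line(s) (total 0); column heights now [0 2 2 1 0 0], max=2
Drop 2: T rot3 at col 1 lands with bottom-row=2; cleared 0 line(s) (total 0); column heights now [0 4 5 1 0 0], max=5
Drop 3: T rot1 at col 4 lands with bottom-row=0; cleared 0 line(s) (total 0); column heights now [0 4 5 1 3 2], max=5
Drop 4: O rot1 at col 3 lands with bottom-row=3; cleared 0 line(s) (total 0); column heights now [0 4 5 5 5 2], max=5
Test piece T rot1 at col 4 (width 2): heights before test = [0 4 5 5 5 2]; fits = True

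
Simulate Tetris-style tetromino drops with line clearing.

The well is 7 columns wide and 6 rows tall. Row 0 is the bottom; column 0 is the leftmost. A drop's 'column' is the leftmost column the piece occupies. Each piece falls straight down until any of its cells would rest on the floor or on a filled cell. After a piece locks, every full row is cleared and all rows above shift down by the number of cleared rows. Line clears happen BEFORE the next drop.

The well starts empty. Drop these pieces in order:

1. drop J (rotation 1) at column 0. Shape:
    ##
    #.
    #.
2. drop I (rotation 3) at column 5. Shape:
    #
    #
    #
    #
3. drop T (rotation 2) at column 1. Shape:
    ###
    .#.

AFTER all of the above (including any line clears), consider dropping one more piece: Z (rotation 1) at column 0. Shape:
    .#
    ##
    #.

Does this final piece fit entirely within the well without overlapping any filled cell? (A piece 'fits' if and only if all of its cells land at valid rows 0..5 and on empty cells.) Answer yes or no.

Drop 1: J rot1 at col 0 lands with bottom-row=0; cleared 0 line(s) (total 0); column heights now [3 3 0 0 0 0 0], max=3
Drop 2: I rot3 at col 5 lands with bottom-row=0; cleared 0 line(s) (total 0); column heights now [3 3 0 0 0 4 0], max=4
Drop 3: T rot2 at col 1 lands with bottom-row=2; cleared 0 line(s) (total 0); column heights now [3 4 4 4 0 4 0], max=4
Test piece Z rot1 at col 0 (width 2): heights before test = [3 4 4 4 0 4 0]; fits = True

Answer: yes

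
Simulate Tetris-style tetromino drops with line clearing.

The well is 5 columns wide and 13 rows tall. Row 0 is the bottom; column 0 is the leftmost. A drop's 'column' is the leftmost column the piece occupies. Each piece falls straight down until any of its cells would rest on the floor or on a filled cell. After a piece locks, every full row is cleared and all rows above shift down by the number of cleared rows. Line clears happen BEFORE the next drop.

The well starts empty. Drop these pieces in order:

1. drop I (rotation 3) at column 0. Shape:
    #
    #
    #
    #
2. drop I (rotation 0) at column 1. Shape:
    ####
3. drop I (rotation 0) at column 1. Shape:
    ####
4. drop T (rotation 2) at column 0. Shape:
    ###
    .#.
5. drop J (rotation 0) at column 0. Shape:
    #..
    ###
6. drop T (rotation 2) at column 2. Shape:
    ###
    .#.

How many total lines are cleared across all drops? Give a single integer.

Drop 1: I rot3 at col 0 lands with bottom-row=0; cleared 0 line(s) (total 0); column heights now [4 0 0 0 0], max=4
Drop 2: I rot0 at col 1 lands with bottom-row=0; cleared 1 line(s) (total 1); column heights now [3 0 0 0 0], max=3
Drop 3: I rot0 at col 1 lands with bottom-row=0; cleared 1 line(s) (total 2); column heights now [2 0 0 0 0], max=2
Drop 4: T rot2 at col 0 lands with bottom-row=1; cleared 0 line(s) (total 2); column heights now [3 3 3 0 0], max=3
Drop 5: J rot0 at col 0 lands with bottom-row=3; cleared 0 line(s) (total 2); column heights now [5 4 4 0 0], max=5
Drop 6: T rot2 at col 2 lands with bottom-row=3; cleared 0 line(s) (total 2); column heights now [5 4 5 5 5], max=5

Answer: 2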